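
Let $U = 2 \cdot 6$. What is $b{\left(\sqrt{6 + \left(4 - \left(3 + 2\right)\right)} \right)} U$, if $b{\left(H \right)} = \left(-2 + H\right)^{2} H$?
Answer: $-240 + 108 \sqrt{5} \approx 1.4953$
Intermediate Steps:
$U = 12$
$b{\left(H \right)} = H \left(-2 + H\right)^{2}$
$b{\left(\sqrt{6 + \left(4 - \left(3 + 2\right)\right)} \right)} U = \sqrt{6 + \left(4 - \left(3 + 2\right)\right)} \left(-2 + \sqrt{6 + \left(4 - \left(3 + 2\right)\right)}\right)^{2} \cdot 12 = \sqrt{6 + \left(4 - 5\right)} \left(-2 + \sqrt{6 + \left(4 - 5\right)}\right)^{2} \cdot 12 = \sqrt{6 - 1} \left(-2 + \sqrt{6 - 1}\right)^{2} \cdot 12 = \sqrt{5} \left(-2 + \sqrt{5}\right)^{2} \cdot 12 = 12 \sqrt{5} \left(-2 + \sqrt{5}\right)^{2}$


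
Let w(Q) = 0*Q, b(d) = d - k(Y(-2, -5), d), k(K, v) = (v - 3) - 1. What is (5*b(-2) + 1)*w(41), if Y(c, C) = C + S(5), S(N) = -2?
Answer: 0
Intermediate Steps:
Y(c, C) = -2 + C (Y(c, C) = C - 2 = -2 + C)
k(K, v) = -4 + v (k(K, v) = (-3 + v) - 1 = -4 + v)
b(d) = 4 (b(d) = d - (-4 + d) = d + (4 - d) = 4)
w(Q) = 0
(5*b(-2) + 1)*w(41) = (5*4 + 1)*0 = (20 + 1)*0 = 21*0 = 0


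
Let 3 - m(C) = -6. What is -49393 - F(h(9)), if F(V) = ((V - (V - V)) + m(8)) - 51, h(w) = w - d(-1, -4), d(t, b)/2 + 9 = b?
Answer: -49386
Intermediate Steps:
m(C) = 9 (m(C) = 3 - 1*(-6) = 3 + 6 = 9)
d(t, b) = -18 + 2*b
h(w) = 26 + w (h(w) = w - (-18 + 2*(-4)) = w - (-18 - 8) = w - 1*(-26) = w + 26 = 26 + w)
F(V) = -42 + V (F(V) = ((V - (V - V)) + 9) - 51 = ((V - 1*0) + 9) - 51 = ((V + 0) + 9) - 51 = (V + 9) - 51 = (9 + V) - 51 = -42 + V)
-49393 - F(h(9)) = -49393 - (-42 + (26 + 9)) = -49393 - (-42 + 35) = -49393 - 1*(-7) = -49393 + 7 = -49386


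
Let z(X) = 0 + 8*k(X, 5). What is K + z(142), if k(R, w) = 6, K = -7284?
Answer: -7236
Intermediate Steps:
z(X) = 48 (z(X) = 0 + 8*6 = 0 + 48 = 48)
K + z(142) = -7284 + 48 = -7236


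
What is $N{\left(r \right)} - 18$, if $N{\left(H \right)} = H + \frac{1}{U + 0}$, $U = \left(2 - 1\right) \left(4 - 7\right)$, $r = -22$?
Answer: $- \frac{121}{3} \approx -40.333$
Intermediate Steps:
$U = -3$ ($U = 1 \left(-3\right) = -3$)
$N{\left(H \right)} = - \frac{1}{3} + H$ ($N{\left(H \right)} = H + \frac{1}{-3 + 0} = H + \frac{1}{-3} = H - \frac{1}{3} = - \frac{1}{3} + H$)
$N{\left(r \right)} - 18 = \left(- \frac{1}{3} - 22\right) - 18 = - \frac{67}{3} - 18 = - \frac{121}{3}$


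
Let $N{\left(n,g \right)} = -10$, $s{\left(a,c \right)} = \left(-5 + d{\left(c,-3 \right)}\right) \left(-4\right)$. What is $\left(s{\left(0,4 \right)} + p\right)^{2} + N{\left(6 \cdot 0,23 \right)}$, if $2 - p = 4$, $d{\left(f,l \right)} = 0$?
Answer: $314$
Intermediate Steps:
$p = -2$ ($p = 2 - 4 = -2$)
$s{\left(a,c \right)} = 20$ ($s{\left(a,c \right)} = \left(-5 + 0\right) \left(-4\right) = \left(-5\right) \left(-4\right) = 20$)
$\left(s{\left(0,4 \right)} + p\right)^{2} + N{\left(6 \cdot 0,23 \right)} = \left(20 - 2\right)^{2} - 10 = 18^{2} - 10 = 324 - 10 = 314$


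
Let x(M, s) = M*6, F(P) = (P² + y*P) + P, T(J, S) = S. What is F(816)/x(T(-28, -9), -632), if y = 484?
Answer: -176936/9 ≈ -19660.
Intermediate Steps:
F(P) = P² + 485*P (F(P) = (P² + 484*P) + P = P² + 485*P)
x(M, s) = 6*M
F(816)/x(T(-28, -9), -632) = (816*(485 + 816))/((6*(-9))) = (816*1301)/(-54) = 1061616*(-1/54) = -176936/9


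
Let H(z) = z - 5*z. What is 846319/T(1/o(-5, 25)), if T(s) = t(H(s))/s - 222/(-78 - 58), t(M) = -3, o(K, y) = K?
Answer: 57549692/1131 ≈ 50884.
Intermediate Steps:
H(z) = -4*z
T(s) = 111/68 - 3/s (T(s) = -3/s - 222/(-78 - 58) = -3/s - 222/(-136) = -3/s - 222*(-1/136) = -3/s + 111/68 = 111/68 - 3/s)
846319/T(1/o(-5, 25)) = 846319/(111/68 - 3/(1/(-5))) = 846319/(111/68 - 3/(-⅕)) = 846319/(111/68 - 3*(-5)) = 846319/(111/68 + 15) = 846319/(1131/68) = 846319*(68/1131) = 57549692/1131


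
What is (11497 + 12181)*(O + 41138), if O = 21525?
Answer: 1483734514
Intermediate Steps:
(11497 + 12181)*(O + 41138) = (11497 + 12181)*(21525 + 41138) = 23678*62663 = 1483734514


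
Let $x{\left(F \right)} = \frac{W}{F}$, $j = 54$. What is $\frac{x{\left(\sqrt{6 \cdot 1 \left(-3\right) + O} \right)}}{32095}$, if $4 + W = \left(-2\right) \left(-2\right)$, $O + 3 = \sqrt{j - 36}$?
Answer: $0$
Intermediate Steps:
$O = -3 + 3 \sqrt{2}$ ($O = -3 + \sqrt{54 - 36} = -3 + \sqrt{18} = -3 + 3 \sqrt{2} \approx 1.2426$)
$W = 0$ ($W = -4 - -4 = -4 + 4 = 0$)
$x{\left(F \right)} = 0$ ($x{\left(F \right)} = \frac{0}{F} = 0$)
$\frac{x{\left(\sqrt{6 \cdot 1 \left(-3\right) + O} \right)}}{32095} = \frac{0}{32095} = 0 \cdot \frac{1}{32095} = 0$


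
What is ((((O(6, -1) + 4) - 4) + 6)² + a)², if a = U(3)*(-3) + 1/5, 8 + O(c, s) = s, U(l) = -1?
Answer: 3721/25 ≈ 148.84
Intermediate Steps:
O(c, s) = -8 + s
a = 16/5 (a = -1*(-3) + 1/5 = 3 + 1*(⅕) = 3 + ⅕ = 16/5 ≈ 3.2000)
((((O(6, -1) + 4) - 4) + 6)² + a)² = (((((-8 - 1) + 4) - 4) + 6)² + 16/5)² = ((((-9 + 4) - 4) + 6)² + 16/5)² = (((-5 - 4) + 6)² + 16/5)² = ((-9 + 6)² + 16/5)² = ((-3)² + 16/5)² = (9 + 16/5)² = (61/5)² = 3721/25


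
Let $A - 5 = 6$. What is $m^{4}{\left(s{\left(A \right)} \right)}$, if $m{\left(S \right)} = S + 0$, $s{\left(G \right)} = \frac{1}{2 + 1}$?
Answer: $\frac{1}{81} \approx 0.012346$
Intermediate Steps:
$A = 11$ ($A = 5 + 6 = 11$)
$s{\left(G \right)} = \frac{1}{3}$
$m{\left(S \right)} = S$
$m^{4}{\left(s{\left(A \right)} \right)} = \left(\frac{1}{3}\right)^{4} = \frac{1}{81}$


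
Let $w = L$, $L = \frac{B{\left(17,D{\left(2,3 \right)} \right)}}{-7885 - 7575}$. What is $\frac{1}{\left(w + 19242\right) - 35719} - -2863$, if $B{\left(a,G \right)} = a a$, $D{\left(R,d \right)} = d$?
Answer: $\frac{729305456407}{254734709} \approx 2863.0$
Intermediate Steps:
$B{\left(a,G \right)} = a^{2}$
$L = - \frac{289}{15460}$ ($L = \frac{17^{2}}{-7885 - 7575} = \frac{289}{-15460} = 289 \left(- \frac{1}{15460}\right) = - \frac{289}{15460} \approx -0.018693$)
$w = - \frac{289}{15460} \approx -0.018693$
$\frac{1}{\left(w + 19242\right) - 35719} - -2863 = \frac{1}{\left(- \frac{289}{15460} + 19242\right) - 35719} - -2863 = \frac{1}{\frac{297481031}{15460} - 35719} + 2863 = \frac{1}{- \frac{254734709}{15460}} + 2863 = - \frac{15460}{254734709} + 2863 = \frac{729305456407}{254734709}$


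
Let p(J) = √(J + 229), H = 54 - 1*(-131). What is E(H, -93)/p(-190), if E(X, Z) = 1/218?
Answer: √39/8502 ≈ 0.00073453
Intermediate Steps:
H = 185 (H = 54 + 131 = 185)
E(X, Z) = 1/218
p(J) = √(229 + J)
E(H, -93)/p(-190) = 1/(218*(√(229 - 190))) = 1/(218*(√39)) = (√39/39)/218 = √39/8502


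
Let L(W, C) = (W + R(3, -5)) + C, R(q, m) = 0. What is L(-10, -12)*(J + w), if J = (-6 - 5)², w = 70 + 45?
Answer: -5192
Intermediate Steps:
w = 115
L(W, C) = C + W (L(W, C) = (W + 0) + C = W + C = C + W)
J = 121 (J = (-11)² = 121)
L(-10, -12)*(J + w) = (-12 - 10)*(121 + 115) = -22*236 = -5192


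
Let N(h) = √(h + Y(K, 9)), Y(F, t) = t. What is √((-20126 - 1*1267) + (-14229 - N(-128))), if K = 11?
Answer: √(-35622 - I*√119) ≈ 0.029 - 188.74*I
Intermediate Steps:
N(h) = √(9 + h) (N(h) = √(h + 9) = √(9 + h))
√((-20126 - 1*1267) + (-14229 - N(-128))) = √((-20126 - 1*1267) + (-14229 - √(9 - 128))) = √((-20126 - 1267) + (-14229 - √(-119))) = √(-21393 + (-14229 - I*√119)) = √(-35622 - I*√119)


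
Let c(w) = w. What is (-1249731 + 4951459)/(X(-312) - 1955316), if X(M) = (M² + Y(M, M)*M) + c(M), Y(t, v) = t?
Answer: -925432/440235 ≈ -2.1021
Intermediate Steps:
X(M) = M + 2*M² (X(M) = (M² + M*M) + M = (M² + M²) + M = 2*M² + M = M + 2*M²)
(-1249731 + 4951459)/(X(-312) - 1955316) = (-1249731 + 4951459)/(-312*(1 + 2*(-312)) - 1955316) = 3701728/(-312*(1 - 624) - 1955316) = 3701728/(-312*(-623) - 1955316) = 3701728/(194376 - 1955316) = 3701728/(-1760940) = 3701728*(-1/1760940) = -925432/440235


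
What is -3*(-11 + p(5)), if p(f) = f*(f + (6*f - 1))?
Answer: -477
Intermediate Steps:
p(f) = f*(-1 + 7*f) (p(f) = f*(f + (-1 + 6*f)) = f*(-1 + 7*f))
-3*(-11 + p(5)) = -3*(-11 + 5*(-1 + 7*5)) = -3*(-11 + 5*(-1 + 35)) = -3*(-11 + 5*34) = -3*(-11 + 170) = -3*159 = -477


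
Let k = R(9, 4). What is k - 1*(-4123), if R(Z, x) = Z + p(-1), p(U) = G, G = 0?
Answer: 4132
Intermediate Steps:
p(U) = 0
R(Z, x) = Z (R(Z, x) = Z + 0 = Z)
k = 9
k - 1*(-4123) = 9 - 1*(-4123) = 9 + 4123 = 4132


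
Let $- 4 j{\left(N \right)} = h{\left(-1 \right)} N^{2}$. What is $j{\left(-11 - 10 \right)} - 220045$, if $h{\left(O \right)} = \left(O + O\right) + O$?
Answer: $- \frac{878857}{4} \approx -2.1971 \cdot 10^{5}$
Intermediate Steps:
$h{\left(O \right)} = 3 O$ ($h{\left(O \right)} = 2 O + O = 3 O$)
$j{\left(N \right)} = \frac{3 N^{2}}{4}$ ($j{\left(N \right)} = - \frac{3 \left(-1\right) N^{2}}{4} = - \frac{\left(-3\right) N^{2}}{4} = \frac{3 N^{2}}{4}$)
$j{\left(-11 - 10 \right)} - 220045 = \frac{3 \left(-11 - 10\right)^{2}}{4} - 220045 = \frac{3 \left(-21\right)^{2}}{4} - 220045 = \frac{3}{4} \cdot 441 - 220045 = \frac{1323}{4} - 220045 = - \frac{878857}{4}$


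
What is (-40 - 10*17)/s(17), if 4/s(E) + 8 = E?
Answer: -945/2 ≈ -472.50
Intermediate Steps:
s(E) = 4/(-8 + E)
(-40 - 10*17)/s(17) = (-40 - 10*17)/((4/(-8 + 17))) = (-40 - 170)/((4/9)) = -210/(4*(⅑)) = -210/4/9 = -210*9/4 = -945/2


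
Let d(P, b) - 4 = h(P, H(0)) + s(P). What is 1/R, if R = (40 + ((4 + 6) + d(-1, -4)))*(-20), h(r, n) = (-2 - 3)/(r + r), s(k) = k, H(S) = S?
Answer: -1/1110 ≈ -0.00090090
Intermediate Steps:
h(r, n) = -5/(2*r) (h(r, n) = -5*1/(2*r) = -5/(2*r))
d(P, b) = 4 + P - 5/(2*P) (d(P, b) = 4 + (-5/(2*P) + P) = 4 + (P - 5/(2*P)) = 4 + P - 5/(2*P))
R = -1110 (R = (40 + ((4 + 6) + (4 - 1 - 5/2/(-1))))*(-20) = (40 + (10 + (4 - 1 - 5/2*(-1))))*(-20) = (40 + (10 + (4 - 1 + 5/2)))*(-20) = (40 + (10 + 11/2))*(-20) = (40 + 31/2)*(-20) = (111/2)*(-20) = -1110)
1/R = 1/(-1110) = -1/1110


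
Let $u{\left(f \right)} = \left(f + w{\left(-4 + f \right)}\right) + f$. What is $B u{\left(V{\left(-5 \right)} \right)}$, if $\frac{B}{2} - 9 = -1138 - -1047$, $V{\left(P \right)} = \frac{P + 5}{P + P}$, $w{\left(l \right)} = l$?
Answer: $656$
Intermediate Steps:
$V{\left(P \right)} = \frac{5 + P}{2 P}$
$u{\left(f \right)} = -4 + 3 f$ ($u{\left(f \right)} = \left(f + \left(-4 + f\right)\right) + f = \left(-4 + 2 f\right) + f = -4 + 3 f$)
$B = -164$ ($B = 18 + 2 \left(-1138 - -1047\right) = 18 + 2 \left(-1138 + 1047\right) = 18 + 2 \left(-91\right) = 18 - 182 = -164$)
$B u{\left(V{\left(-5 \right)} \right)} = - 164 \left(-4 + 3 \frac{5 - 5}{2 \left(-5\right)}\right) = - 164 \left(-4 + 3 \cdot \frac{1}{2} \left(- \frac{1}{5}\right) 0\right) = - 164 \left(-4 + 3 \cdot 0\right) = - 164 \left(-4 + 0\right) = \left(-164\right) \left(-4\right) = 656$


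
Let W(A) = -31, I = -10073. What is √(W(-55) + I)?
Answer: 2*I*√2526 ≈ 100.52*I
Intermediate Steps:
√(W(-55) + I) = √(-31 - 10073) = √(-10104) = 2*I*√2526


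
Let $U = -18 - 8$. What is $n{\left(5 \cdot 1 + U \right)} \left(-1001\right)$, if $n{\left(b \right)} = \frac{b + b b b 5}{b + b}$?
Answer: $-1104103$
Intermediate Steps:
$U = -26$
$n{\left(b \right)} = \frac{b + 5 b^{3}}{2 b}$ ($n{\left(b \right)} = \frac{b + b b^{2} \cdot 5}{2 b} = \left(b + b^{3} \cdot 5\right) \frac{1}{2 b} = \left(b + 5 b^{3}\right) \frac{1}{2 b} = \frac{b + 5 b^{3}}{2 b}$)
$n{\left(5 \cdot 1 + U \right)} \left(-1001\right) = \left(\frac{1}{2} + \frac{5 \left(5 \cdot 1 - 26\right)^{2}}{2}\right) \left(-1001\right) = \left(\frac{1}{2} + \frac{5 \left(5 - 26\right)^{2}}{2}\right) \left(-1001\right) = \left(\frac{1}{2} + \frac{5 \left(-21\right)^{2}}{2}\right) \left(-1001\right) = \left(\frac{1}{2} + \frac{5}{2} \cdot 441\right) \left(-1001\right) = \left(\frac{1}{2} + \frac{2205}{2}\right) \left(-1001\right) = 1103 \left(-1001\right) = -1104103$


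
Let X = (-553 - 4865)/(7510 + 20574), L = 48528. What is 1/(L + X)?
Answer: 2006/97346781 ≈ 2.0607e-5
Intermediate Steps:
X = -387/2006 (X = -5418/28084 = -5418*1/28084 = -387/2006 ≈ -0.19292)
1/(L + X) = 1/(48528 - 387/2006) = 1/(97346781/2006) = 2006/97346781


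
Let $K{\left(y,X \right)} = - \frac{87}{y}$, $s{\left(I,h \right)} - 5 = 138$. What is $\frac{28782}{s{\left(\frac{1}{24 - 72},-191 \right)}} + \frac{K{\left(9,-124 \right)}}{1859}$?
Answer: $\frac{1122469}{5577} \approx 201.27$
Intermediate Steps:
$s{\left(I,h \right)} = 143$ ($s{\left(I,h \right)} = 5 + 138 = 143$)
$\frac{28782}{s{\left(\frac{1}{24 - 72},-191 \right)}} + \frac{K{\left(9,-124 \right)}}{1859} = \frac{28782}{143} + \frac{\left(-87\right) \frac{1}{9}}{1859} = 28782 \cdot \frac{1}{143} + \left(-87\right) \frac{1}{9} \cdot \frac{1}{1859} = \frac{2214}{11} - \frac{29}{5577} = \frac{1122469}{5577}$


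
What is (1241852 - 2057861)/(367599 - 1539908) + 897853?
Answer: 1052561968586/1172309 ≈ 8.9785e+5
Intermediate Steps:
(1241852 - 2057861)/(367599 - 1539908) + 897853 = -816009/(-1172309) + 897853 = -816009*(-1/1172309) + 897853 = 816009/1172309 + 897853 = 1052561968586/1172309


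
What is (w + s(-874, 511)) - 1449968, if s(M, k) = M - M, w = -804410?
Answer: -2254378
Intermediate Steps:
s(M, k) = 0
(w + s(-874, 511)) - 1449968 = (-804410 + 0) - 1449968 = -804410 - 1449968 = -2254378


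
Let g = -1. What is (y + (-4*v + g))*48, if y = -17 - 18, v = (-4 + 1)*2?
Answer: -576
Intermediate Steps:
v = -6 (v = -3*2 = -6)
y = -35
(y + (-4*v + g))*48 = (-35 + (-4*(-6) - 1))*48 = (-35 + (24 - 1))*48 = (-35 + 23)*48 = -12*48 = -576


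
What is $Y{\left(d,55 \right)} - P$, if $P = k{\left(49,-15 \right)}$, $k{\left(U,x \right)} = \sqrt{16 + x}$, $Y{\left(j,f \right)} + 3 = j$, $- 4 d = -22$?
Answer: $\frac{3}{2} \approx 1.5$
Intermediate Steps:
$d = \frac{11}{2}$ ($d = \left(- \frac{1}{4}\right) \left(-22\right) = \frac{11}{2} \approx 5.5$)
$Y{\left(j,f \right)} = -3 + j$
$P = 1$ ($P = \sqrt{16 - 15} = \sqrt{1} = 1$)
$Y{\left(d,55 \right)} - P = \left(-3 + \frac{11}{2}\right) - 1 = \frac{5}{2} - 1 = \frac{3}{2}$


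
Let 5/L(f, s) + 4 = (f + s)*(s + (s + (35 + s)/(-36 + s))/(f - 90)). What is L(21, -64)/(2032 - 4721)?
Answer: -1500/2184782921 ≈ -6.8657e-7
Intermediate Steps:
L(f, s) = 5/(-4 + (f + s)*(s + (s + (35 + s)/(-36 + s))/(-90 + f))) (L(f, s) = 5/(-4 + (f + s)*(s + (s + (35 + s)/(-36 + s))/(f - 90))) = 5/(-4 + (f + s)*(s + (s + (35 + s)/(-36 + s))/(-90 + f))))
L(21, -64)/(2032 - 4721) = (5*(3240 - 90*(-64) - 36*21 + 21*(-64))/(-12960 - 89*(-64)³ + 179*21 + 395*(-64) + 3205*(-64)² + 21*(-64)³ + 21²*(-64)² - 125*21*(-64)² - 36*(-64)*21² + 3201*21*(-64)))/(2032 - 4721) = (5*(3240 + 5760 - 756 - 1344)/(-12960 - 89*(-262144) + 3759 - 25280 + 3205*4096 + 21*(-262144) + 441*4096 - 125*21*4096 - 36*(-64)*441 - 4302144))/(-2689) = (5*6900/(-12960 + 23330816 + 3759 - 25280 + 13127680 - 5505024 + 1806336 - 10752000 + 1016064 - 4302144))*(-1/2689) = (5*6900/18687247)*(-1/2689) = (5*(1/18687247)*6900)*(-1/2689) = (1500/812489)*(-1/2689) = -1500/2184782921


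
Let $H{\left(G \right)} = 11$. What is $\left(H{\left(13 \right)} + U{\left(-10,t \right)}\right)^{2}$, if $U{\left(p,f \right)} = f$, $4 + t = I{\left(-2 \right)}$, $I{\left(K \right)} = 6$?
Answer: $169$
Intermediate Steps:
$t = 2$ ($t = -4 + 6 = 2$)
$\left(H{\left(13 \right)} + U{\left(-10,t \right)}\right)^{2} = \left(11 + 2\right)^{2} = 13^{2} = 169$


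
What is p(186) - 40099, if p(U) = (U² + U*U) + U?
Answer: 29279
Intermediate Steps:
p(U) = U + 2*U² (p(U) = (U² + U²) + U = 2*U² + U = U + 2*U²)
p(186) - 40099 = 186*(1 + 2*186) - 40099 = 186*(1 + 372) - 40099 = 186*373 - 40099 = 69378 - 40099 = 29279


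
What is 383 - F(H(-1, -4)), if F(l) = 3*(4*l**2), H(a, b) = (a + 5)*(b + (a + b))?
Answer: -15169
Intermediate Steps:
H(a, b) = (5 + a)*(a + 2*b)
F(l) = 12*l**2
383 - F(H(-1, -4)) = 383 - 12*((-1)**2 + 5*(-1) + 10*(-4) + 2*(-1)*(-4))**2 = 383 - 12*(1 - 5 - 40 + 8)**2 = 383 - 12*(-36)**2 = 383 - 12*1296 = 383 - 1*15552 = 383 - 15552 = -15169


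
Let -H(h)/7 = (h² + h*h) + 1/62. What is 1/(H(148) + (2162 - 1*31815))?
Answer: -62/20851165 ≈ -2.9735e-6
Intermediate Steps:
H(h) = -7/62 - 14*h² (H(h) = -7*((h² + h*h) + 1/62) = -7*((h² + h²) + 1/62) = -7*(2*h² + 1/62) = -7*(1/62 + 2*h²) = -7/62 - 14*h²)
1/(H(148) + (2162 - 1*31815)) = 1/((-7/62 - 14*148²) + (2162 - 1*31815)) = 1/((-7/62 - 14*21904) + (2162 - 31815)) = 1/((-7/62 - 306656) - 29653) = 1/(-19012679/62 - 29653) = 1/(-20851165/62) = -62/20851165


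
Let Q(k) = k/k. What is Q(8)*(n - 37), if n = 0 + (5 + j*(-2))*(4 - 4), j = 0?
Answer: -37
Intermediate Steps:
Q(k) = 1
n = 0 (n = 0 + (5 + 0*(-2))*(4 - 4) = 0 + (5 + 0)*0 = 0 + 5*0 = 0 + 0 = 0)
Q(8)*(n - 37) = 1*(0 - 37) = 1*(-37) = -37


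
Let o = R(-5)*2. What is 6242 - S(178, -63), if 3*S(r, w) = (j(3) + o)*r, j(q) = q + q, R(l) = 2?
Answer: 16946/3 ≈ 5648.7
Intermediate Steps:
j(q) = 2*q
o = 4 (o = 2*2 = 4)
S(r, w) = 10*r/3 (S(r, w) = ((2*3 + 4)*r)/3 = ((6 + 4)*r)/3 = (10*r)/3 = 10*r/3)
6242 - S(178, -63) = 6242 - 10*178/3 = 6242 - 1*1780/3 = 6242 - 1780/3 = 16946/3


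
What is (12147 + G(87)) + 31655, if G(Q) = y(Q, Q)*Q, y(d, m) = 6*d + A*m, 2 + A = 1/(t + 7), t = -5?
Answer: 155725/2 ≈ 77863.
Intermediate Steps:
A = -3/2 (A = -2 + 1/(-5 + 7) = -2 + 1/2 = -3/2 ≈ -1.5000)
y(d, m) = 6*d - 3*m/2
G(Q) = 9*Q**2/2 (G(Q) = (6*Q - 3*Q/2)*Q = (9*Q/2)*Q = 9*Q**2/2)
(12147 + G(87)) + 31655 = (12147 + (9/2)*87**2) + 31655 = (12147 + (9/2)*7569) + 31655 = (12147 + 68121/2) + 31655 = 92415/2 + 31655 = 155725/2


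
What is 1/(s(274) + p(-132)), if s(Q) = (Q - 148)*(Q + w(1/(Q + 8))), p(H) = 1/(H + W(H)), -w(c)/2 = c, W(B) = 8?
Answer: 5828/201200617 ≈ 2.8966e-5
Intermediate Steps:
w(c) = -2*c
p(H) = 1/(8 + H) (p(H) = 1/(H + 8) = 1/(8 + H))
s(Q) = (-148 + Q)*(Q - 2/(8 + Q)) (s(Q) = (Q - 148)*(Q - 2/(Q + 8)) = (-148 + Q)*(Q - 2/(8 + Q)))
1/(s(274) + p(-132)) = 1/((296 - 2*274 + 274*(-148 + 274)*(8 + 274))/(8 + 274) + 1/(8 - 132)) = 1/((296 - 548 + 274*126*282)/282 + 1/(-124)) = 1/((296 - 548 + 9735768)/282 - 1/124) = 1/((1/282)*9735516 - 1/124) = 1/(1622586/47 - 1/124) = 1/(201200617/5828) = 5828/201200617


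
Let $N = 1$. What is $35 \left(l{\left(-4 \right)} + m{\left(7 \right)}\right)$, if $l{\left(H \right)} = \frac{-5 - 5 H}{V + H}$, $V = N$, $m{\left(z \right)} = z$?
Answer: $70$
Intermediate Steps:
$V = 1$
$l{\left(H \right)} = \frac{-5 - 5 H}{1 + H}$
$35 \left(l{\left(-4 \right)} + m{\left(7 \right)}\right) = 35 \left(-5 + 7\right) = 35 \cdot 2 = 70$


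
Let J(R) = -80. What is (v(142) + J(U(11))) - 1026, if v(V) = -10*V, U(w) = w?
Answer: -2526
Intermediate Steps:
(v(142) + J(U(11))) - 1026 = (-10*142 - 80) - 1026 = (-1420 - 80) - 1026 = -1500 - 1026 = -2526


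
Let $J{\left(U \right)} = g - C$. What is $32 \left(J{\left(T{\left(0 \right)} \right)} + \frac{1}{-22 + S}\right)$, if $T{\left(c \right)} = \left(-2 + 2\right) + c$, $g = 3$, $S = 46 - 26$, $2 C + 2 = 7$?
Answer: $0$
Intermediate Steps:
$C = \frac{5}{2}$ ($C = -1 + \frac{1}{2} \cdot 7 = -1 + \frac{7}{2} = \frac{5}{2} \approx 2.5$)
$S = 20$ ($S = 46 - 26 = 20$)
$T{\left(c \right)} = c$ ($T{\left(c \right)} = 0 + c = c$)
$J{\left(U \right)} = \frac{1}{2}$ ($J{\left(U \right)} = 3 - \frac{5}{2} = \frac{1}{2}$)
$32 \left(J{\left(T{\left(0 \right)} \right)} + \frac{1}{-22 + S}\right) = 32 \left(\frac{1}{2} + \frac{1}{-22 + 20}\right) = 32 \left(\frac{1}{2} + \frac{1}{-2}\right) = 32 \left(\frac{1}{2} - \frac{1}{2}\right) = 32 \cdot 0 = 0$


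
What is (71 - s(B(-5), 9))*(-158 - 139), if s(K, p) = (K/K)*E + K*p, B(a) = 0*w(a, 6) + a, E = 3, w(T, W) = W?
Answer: -33561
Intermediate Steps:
B(a) = a (B(a) = 0*6 + a = 0 + a = a)
s(K, p) = 3 + K*p (s(K, p) = (K/K)*3 + K*p = 1*3 + K*p = 3 + K*p)
(71 - s(B(-5), 9))*(-158 - 139) = (71 - (3 - 5*9))*(-158 - 139) = (71 - (3 - 45))*(-297) = (71 - 1*(-42))*(-297) = (71 + 42)*(-297) = 113*(-297) = -33561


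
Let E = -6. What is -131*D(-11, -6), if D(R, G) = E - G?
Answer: 0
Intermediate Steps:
D(R, G) = -6 - G
-131*D(-11, -6) = -131*(-6 - 1*(-6)) = -131*(-6 + 6) = -131*0 = 0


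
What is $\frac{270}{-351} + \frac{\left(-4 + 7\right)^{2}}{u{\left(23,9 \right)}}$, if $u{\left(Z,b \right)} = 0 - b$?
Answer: $- \frac{23}{13} \approx -1.7692$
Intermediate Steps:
$u{\left(Z,b \right)} = - b$
$\frac{270}{-351} + \frac{\left(-4 + 7\right)^{2}}{u{\left(23,9 \right)}} = \frac{270}{-351} + \frac{\left(-4 + 7\right)^{2}}{\left(-1\right) 9} = 270 \left(- \frac{1}{351}\right) + \frac{3^{2}}{-9} = - \frac{10}{13} + 9 \left(- \frac{1}{9}\right) = - \frac{10}{13} - 1 = - \frac{23}{13}$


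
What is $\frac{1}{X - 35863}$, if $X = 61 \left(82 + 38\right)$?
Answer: $- \frac{1}{28543} \approx -3.5035 \cdot 10^{-5}$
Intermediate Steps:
$X = 7320$ ($X = 61 \cdot 120 = 7320$)
$\frac{1}{X - 35863} = \frac{1}{7320 - 35863} = \frac{1}{-28543} = - \frac{1}{28543}$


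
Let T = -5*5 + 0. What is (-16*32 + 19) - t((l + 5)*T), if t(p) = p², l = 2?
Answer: -31118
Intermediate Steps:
T = -25 (T = -25 + 0 = -25)
(-16*32 + 19) - t((l + 5)*T) = (-16*32 + 19) - ((2 + 5)*(-25))² = (-512 + 19) - (7*(-25))² = -493 - 1*(-175)² = -493 - 1*30625 = -493 - 30625 = -31118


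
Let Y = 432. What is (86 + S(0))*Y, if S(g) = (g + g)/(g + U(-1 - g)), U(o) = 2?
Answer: 37152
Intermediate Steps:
S(g) = 2*g/(2 + g) (S(g) = (g + g)/(g + 2) = (2*g)/(2 + g) = 2*g/(2 + g))
(86 + S(0))*Y = (86 + 2*0/(2 + 0))*432 = (86 + 2*0/2)*432 = (86 + 2*0*(½))*432 = (86 + 0)*432 = 86*432 = 37152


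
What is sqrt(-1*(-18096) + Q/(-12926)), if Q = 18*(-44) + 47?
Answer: sqrt(3023516019566)/12926 ≈ 134.52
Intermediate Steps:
Q = -745 (Q = -792 + 47 = -745)
sqrt(-1*(-18096) + Q/(-12926)) = sqrt(-1*(-18096) - 745/(-12926)) = sqrt(18096 - 745*(-1/12926)) = sqrt(18096 + 745/12926) = sqrt(233909641/12926) = sqrt(3023516019566)/12926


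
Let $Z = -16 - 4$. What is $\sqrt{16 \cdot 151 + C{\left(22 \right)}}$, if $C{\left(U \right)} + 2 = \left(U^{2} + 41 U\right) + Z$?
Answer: $6 \sqrt{105} \approx 61.482$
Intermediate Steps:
$Z = -20$
$C{\left(U \right)} = -22 + U^{2} + 41 U$ ($C{\left(U \right)} = -2 - \left(20 - U^{2} - 41 U\right) = -2 + \left(-20 + U^{2} + 41 U\right) = -22 + U^{2} + 41 U$)
$\sqrt{16 \cdot 151 + C{\left(22 \right)}} = \sqrt{16 \cdot 151 + \left(-22 + 22^{2} + 41 \cdot 22\right)} = \sqrt{2416 + \left(-22 + 484 + 902\right)} = \sqrt{2416 + 1364} = \sqrt{3780} = 6 \sqrt{105}$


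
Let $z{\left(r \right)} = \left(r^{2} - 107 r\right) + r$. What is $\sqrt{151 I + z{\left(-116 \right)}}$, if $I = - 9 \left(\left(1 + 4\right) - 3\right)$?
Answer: $\sqrt{23034} \approx 151.77$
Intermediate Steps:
$I = -18$ ($I = - 9 \left(5 - 3\right) = \left(-9\right) 2 = -18$)
$z{\left(r \right)} = r^{2} - 106 r$
$\sqrt{151 I + z{\left(-116 \right)}} = \sqrt{151 \left(-18\right) - 116 \left(-106 - 116\right)} = \sqrt{-2718 - -25752} = \sqrt{-2718 + 25752} = \sqrt{23034}$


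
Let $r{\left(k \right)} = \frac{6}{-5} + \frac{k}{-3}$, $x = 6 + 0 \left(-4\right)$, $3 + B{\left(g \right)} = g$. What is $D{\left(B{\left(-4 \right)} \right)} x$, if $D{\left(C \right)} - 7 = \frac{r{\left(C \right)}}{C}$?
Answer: $\frac{1436}{35} \approx 41.029$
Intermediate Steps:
$B{\left(g \right)} = -3 + g$
$x = 6$ ($x = 6 + 0 = 6$)
$r{\left(k \right)} = - \frac{6}{5} - \frac{k}{3}$ ($r{\left(k \right)} = 6 \left(- \frac{1}{5}\right) + k \left(- \frac{1}{3}\right) = - \frac{6}{5} - \frac{k}{3}$)
$D{\left(C \right)} = 7 + \frac{- \frac{6}{5} - \frac{C}{3}}{C}$
$D{\left(B{\left(-4 \right)} \right)} x = \frac{2 \left(-9 + 50 \left(-3 - 4\right)\right)}{15 \left(-3 - 4\right)} 6 = \frac{2 \left(-9 + 50 \left(-7\right)\right)}{15 \left(-7\right)} 6 = \frac{2}{15} \left(- \frac{1}{7}\right) \left(-9 - 350\right) 6 = \frac{2}{15} \left(- \frac{1}{7}\right) \left(-359\right) 6 = \frac{718}{105} \cdot 6 = \frac{1436}{35}$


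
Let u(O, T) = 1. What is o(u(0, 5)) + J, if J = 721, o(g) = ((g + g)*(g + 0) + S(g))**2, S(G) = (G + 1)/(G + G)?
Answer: 730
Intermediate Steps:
S(G) = (1 + G)/(2*G) (S(G) = (1 + G)/((2*G)) = (1 + G)*(1/(2*G)) = (1 + G)/(2*G))
o(g) = (2*g**2 + (1 + g)/(2*g))**2 (o(g) = ((g + g)*(g + 0) + (1 + g)/(2*g))**2 = ((2*g)*g + (1 + g)/(2*g))**2 = (2*g**2 + (1 + g)/(2*g))**2)
o(u(0, 5)) + J = (1/4)*(1 + 1 + 4*1**3)**2/1**2 + 721 = (1/4)*1*(1 + 1 + 4*1)**2 + 721 = (1/4)*1*(1 + 1 + 4)**2 + 721 = (1/4)*1*6**2 + 721 = (1/4)*1*36 + 721 = 9 + 721 = 730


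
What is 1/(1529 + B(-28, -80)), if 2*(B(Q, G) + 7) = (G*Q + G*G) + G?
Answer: 1/5802 ≈ 0.00017235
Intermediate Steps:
B(Q, G) = -7 + G/2 + G**2/2 + G*Q/2 (B(Q, G) = -7 + ((G*Q + G*G) + G)/2 = -7 + ((G*Q + G**2) + G)/2 = -7 + ((G**2 + G*Q) + G)/2 = -7 + (G + G**2 + G*Q)/2 = -7 + (G/2 + G**2/2 + G*Q/2) = -7 + G/2 + G**2/2 + G*Q/2)
1/(1529 + B(-28, -80)) = 1/(1529 + (-7 + (1/2)*(-80) + (1/2)*(-80)**2 + (1/2)*(-80)*(-28))) = 1/(1529 + (-7 - 40 + (1/2)*6400 + 1120)) = 1/(1529 + (-7 - 40 + 3200 + 1120)) = 1/(1529 + 4273) = 1/5802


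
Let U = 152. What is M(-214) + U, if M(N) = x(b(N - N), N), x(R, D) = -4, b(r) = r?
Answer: 148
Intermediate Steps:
M(N) = -4
M(-214) + U = -4 + 152 = 148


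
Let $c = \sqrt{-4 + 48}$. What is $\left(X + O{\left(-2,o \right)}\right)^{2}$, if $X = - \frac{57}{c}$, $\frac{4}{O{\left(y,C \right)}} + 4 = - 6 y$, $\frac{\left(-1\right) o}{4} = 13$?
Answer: $\frac{815}{11} - \frac{57 \sqrt{11}}{22} \approx 65.498$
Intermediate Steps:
$c = 2 \sqrt{11}$ ($c = \sqrt{44} = 2 \sqrt{11} \approx 6.6332$)
$o = -52$ ($o = \left(-4\right) 13 = -52$)
$O{\left(y,C \right)} = \frac{4}{-4 - 6 y}$
$X = - \frac{57 \sqrt{11}}{22}$ ($X = - \frac{57}{2 \sqrt{11}} = - 57 \frac{\sqrt{11}}{22} = - \frac{57 \sqrt{11}}{22} \approx -8.5931$)
$\left(X + O{\left(-2,o \right)}\right)^{2} = \left(- \frac{57 \sqrt{11}}{22} - \frac{2}{2 + 3 \left(-2\right)}\right)^{2} = \left(- \frac{57 \sqrt{11}}{22} - \frac{2}{2 - 6}\right)^{2} = \left(- \frac{57 \sqrt{11}}{22} - \frac{2}{-4}\right)^{2} = \left(- \frac{57 \sqrt{11}}{22} - - \frac{1}{2}\right)^{2} = \left(- \frac{57 \sqrt{11}}{22} + \frac{1}{2}\right)^{2} = \left(\frac{1}{2} - \frac{57 \sqrt{11}}{22}\right)^{2}$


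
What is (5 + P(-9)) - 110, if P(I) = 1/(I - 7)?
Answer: -1681/16 ≈ -105.06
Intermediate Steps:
P(I) = 1/(-7 + I)
(5 + P(-9)) - 110 = (5 + 1/(-7 - 9)) - 110 = (5 + 1/(-16)) - 110 = (5 - 1/16) - 110 = 79/16 - 110 = -1681/16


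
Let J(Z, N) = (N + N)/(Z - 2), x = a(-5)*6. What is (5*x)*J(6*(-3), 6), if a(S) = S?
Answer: 90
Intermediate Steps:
x = -30 (x = -5*6 = -30)
J(Z, N) = 2*N/(-2 + Z) (J(Z, N) = (2*N)/(-2 + Z) = 2*N/(-2 + Z))
(5*x)*J(6*(-3), 6) = (5*(-30))*(2*6/(-2 + 6*(-3))) = -300*6/(-2 - 18) = -300*6/(-20) = -300*6*(-1)/20 = -150*(-⅗) = 90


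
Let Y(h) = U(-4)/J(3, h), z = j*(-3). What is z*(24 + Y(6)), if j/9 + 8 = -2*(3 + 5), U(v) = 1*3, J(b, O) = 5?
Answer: 79704/5 ≈ 15941.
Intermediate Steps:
U(v) = 3
j = -216 (j = -72 + 9*(-2*(3 + 5)) = -72 + 9*(-2*8) = -72 + 9*(-16) = -72 - 144 = -216)
z = 648 (z = -216*(-3) = 648)
Y(h) = 3/5
z*(24 + Y(6)) = 648*(24 + 3/5) = 648*(123/5) = 79704/5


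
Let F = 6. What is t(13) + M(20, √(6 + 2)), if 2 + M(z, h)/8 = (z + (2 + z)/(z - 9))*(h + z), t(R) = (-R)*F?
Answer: 3426 + 352*√2 ≈ 3923.8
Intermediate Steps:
t(R) = -6*R (t(R) = -R*6 = -6*R)
M(z, h) = -16 + 8*(h + z)*(z + (2 + z)/(-9 + z)) (M(z, h) = -16 + 8*((z + (2 + z)/(z - 9))*(h + z)) = -16 + 8*((z + (2 + z)/(-9 + z))*(h + z)) = -16 + 8*((h + z)*(z + (2 + z)/(-9 + z))) = -16 + 8*(h + z)*(z + (2 + z)/(-9 + z)))
t(13) + M(20, √(6 + 2)) = -6*13 + 8*(18 + 20³ - 8*20² + 2*√(6 + 2) + √(6 + 2)*20² - 8*√(6 + 2)*20)/(-9 + 20) = -78 + 8*(18 + 8000 - 8*400 + 2*√8 + √8*400 - 8*√8*20)/11 = -78 + 8*(1/11)*(18 + 8000 - 3200 + 2*(2*√2) + (2*√2)*400 - 8*2*√2*20) = -78 + 8*(1/11)*(18 + 8000 - 3200 + 4*√2 + 800*√2 - 320*√2) = -78 + 8*(1/11)*(4818 + 484*√2) = -78 + (3504 + 352*√2) = 3426 + 352*√2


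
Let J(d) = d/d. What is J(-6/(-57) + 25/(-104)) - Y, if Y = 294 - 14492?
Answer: 14199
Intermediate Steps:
J(d) = 1
Y = -14198
J(-6/(-57) + 25/(-104)) - Y = 1 - 1*(-14198) = 1 + 14198 = 14199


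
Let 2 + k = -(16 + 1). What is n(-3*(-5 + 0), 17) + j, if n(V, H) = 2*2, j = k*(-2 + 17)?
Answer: -281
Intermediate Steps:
k = -19 (k = -2 - (16 + 1) = -2 - 1*17 = -2 - 17 = -19)
j = -285 (j = -19*(-2 + 17) = -19*15 = -285)
n(V, H) = 4
n(-3*(-5 + 0), 17) + j = 4 - 285 = -281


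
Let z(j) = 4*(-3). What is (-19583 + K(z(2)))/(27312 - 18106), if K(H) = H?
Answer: -19595/9206 ≈ -2.1285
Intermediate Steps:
z(j) = -12
(-19583 + K(z(2)))/(27312 - 18106) = (-19583 - 12)/(27312 - 18106) = -19595/9206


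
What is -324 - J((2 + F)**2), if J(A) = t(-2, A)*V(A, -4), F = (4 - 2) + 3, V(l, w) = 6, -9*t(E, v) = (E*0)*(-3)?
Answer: -324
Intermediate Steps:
t(E, v) = 0 (t(E, v) = -E*0*(-3)/9 = -0*(-3) = -1/9*0 = 0)
F = 5 (F = 2 + 3 = 5)
J(A) = 0 (J(A) = 0*6 = 0)
-324 - J((2 + F)**2) = -324 - 1*0 = -324 + 0 = -324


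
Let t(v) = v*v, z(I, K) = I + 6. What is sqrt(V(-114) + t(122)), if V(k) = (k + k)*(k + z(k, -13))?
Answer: 10*sqrt(655) ≈ 255.93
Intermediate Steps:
z(I, K) = 6 + I
V(k) = 2*k*(6 + 2*k) (V(k) = (k + k)*(k + (6 + k)) = (2*k)*(6 + 2*k) = 2*k*(6 + 2*k))
t(v) = v**2
sqrt(V(-114) + t(122)) = sqrt(4*(-114)*(3 - 114) + 122**2) = sqrt(4*(-114)*(-111) + 14884) = sqrt(50616 + 14884) = sqrt(65500) = 10*sqrt(655)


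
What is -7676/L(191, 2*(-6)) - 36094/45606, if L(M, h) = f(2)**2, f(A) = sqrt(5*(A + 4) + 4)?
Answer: -87824713/387651 ≈ -226.56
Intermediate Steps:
f(A) = sqrt(24 + 5*A) (f(A) = sqrt(5*(4 + A) + 4) = sqrt((20 + 5*A) + 4) = sqrt(24 + 5*A))
L(M, h) = 34 (L(M, h) = (sqrt(24 + 5*2))**2 = (sqrt(24 + 10))**2 = (sqrt(34))**2 = 34)
-7676/L(191, 2*(-6)) - 36094/45606 = -7676/34 - 36094/45606 = -7676*1/34 - 36094*1/45606 = -3838/17 - 18047/22803 = -87824713/387651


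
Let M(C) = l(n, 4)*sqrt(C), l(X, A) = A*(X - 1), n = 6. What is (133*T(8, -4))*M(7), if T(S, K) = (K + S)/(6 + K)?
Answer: 5320*sqrt(7) ≈ 14075.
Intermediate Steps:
l(X, A) = A*(-1 + X)
T(S, K) = (K + S)/(6 + K)
M(C) = 20*sqrt(C) (M(C) = (4*(-1 + 6))*sqrt(C) = (4*5)*sqrt(C) = 20*sqrt(C))
(133*T(8, -4))*M(7) = (133*((-4 + 8)/(6 - 4)))*(20*sqrt(7)) = (133*(4/2))*(20*sqrt(7)) = (133*((1/2)*4))*(20*sqrt(7)) = (133*2)*(20*sqrt(7)) = 266*(20*sqrt(7)) = 5320*sqrt(7)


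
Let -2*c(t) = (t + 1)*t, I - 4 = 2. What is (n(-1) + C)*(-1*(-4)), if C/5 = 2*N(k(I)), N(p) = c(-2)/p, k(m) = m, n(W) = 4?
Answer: 28/3 ≈ 9.3333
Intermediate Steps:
I = 6 (I = 4 + 2 = 6)
c(t) = -t*(1 + t)/2 (c(t) = -(t + 1)*t/2 = -(1 + t)*t/2 = -t*(1 + t)/2)
N(p) = -1/p (N(p) = (-½*(-2)*(1 - 2))/p = (-½*(-2)*(-1))/p = -1/p)
C = -5/3 (C = 5*(2*(-1/6)) = 5*(2*(-1*⅙)) = 5*(2*(-⅙)) = 5*(-⅓) = -5/3 ≈ -1.6667)
(n(-1) + C)*(-1*(-4)) = (4 - 5/3)*(-1*(-4)) = (7/3)*4 = 28/3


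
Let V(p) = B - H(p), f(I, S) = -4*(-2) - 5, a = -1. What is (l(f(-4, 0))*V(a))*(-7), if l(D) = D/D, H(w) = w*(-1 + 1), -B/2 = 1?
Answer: 14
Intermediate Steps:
B = -2 (B = -2*1 = -2)
f(I, S) = 3 (f(I, S) = 8 - 5 = 3)
H(w) = 0 (H(w) = w*0 = 0)
l(D) = 1
V(p) = -2 (V(p) = -2 - 1*0 = -2 + 0 = -2)
(l(f(-4, 0))*V(a))*(-7) = (1*(-2))*(-7) = -2*(-7) = 14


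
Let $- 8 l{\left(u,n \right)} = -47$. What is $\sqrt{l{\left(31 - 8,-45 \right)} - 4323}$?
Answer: $\frac{i \sqrt{69074}}{4} \approx 65.705 i$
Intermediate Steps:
$l{\left(u,n \right)} = \frac{47}{8}$ ($l{\left(u,n \right)} = \left(- \frac{1}{8}\right) \left(-47\right) = \frac{47}{8}$)
$\sqrt{l{\left(31 - 8,-45 \right)} - 4323} = \sqrt{\frac{47}{8} - 4323} = \sqrt{- \frac{34537}{8}} = \frac{i \sqrt{69074}}{4}$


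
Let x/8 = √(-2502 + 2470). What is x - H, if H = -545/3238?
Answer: 545/3238 + 32*I*√2 ≈ 0.16831 + 45.255*I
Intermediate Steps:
x = 32*I*√2 (x = 8*√(-2502 + 2470) = 8*√(-32) = 8*(4*I*√2) = 32*I*√2 ≈ 45.255*I)
H = -545/3238 (H = -545*1/3238 = -545/3238 ≈ -0.16831)
x - H = 32*I*√2 - 1*(-545/3238) = 32*I*√2 + 545/3238 = 545/3238 + 32*I*√2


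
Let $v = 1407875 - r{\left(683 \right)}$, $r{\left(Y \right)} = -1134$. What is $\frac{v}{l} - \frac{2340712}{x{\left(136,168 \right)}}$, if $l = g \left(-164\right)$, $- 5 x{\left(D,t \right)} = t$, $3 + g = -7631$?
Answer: $\frac{1831601618509}{26291496} \approx 69665.0$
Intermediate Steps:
$g = -7634$ ($g = -3 - 7631 = -7634$)
$x{\left(D,t \right)} = - \frac{t}{5}$
$v = 1409009$ ($v = 1407875 - -1134 = 1407875 + 1134 = 1409009$)
$l = 1251976$ ($l = \left(-7634\right) \left(-164\right) = 1251976$)
$\frac{v}{l} - \frac{2340712}{x{\left(136,168 \right)}} = \frac{1409009}{1251976} - \frac{2340712}{\left(- \frac{1}{5}\right) 168} = 1409009 \cdot \frac{1}{1251976} - \frac{2340712}{- \frac{168}{5}} = \frac{1409009}{1251976} - - \frac{1462945}{21} = \frac{1409009}{1251976} + \frac{1462945}{21} = \frac{1831601618509}{26291496}$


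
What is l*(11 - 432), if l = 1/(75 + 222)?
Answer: -421/297 ≈ -1.4175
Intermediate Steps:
l = 1/297 ≈ 0.0033670
l*(11 - 432) = (11 - 432)/297 = (1/297)*(-421) = -421/297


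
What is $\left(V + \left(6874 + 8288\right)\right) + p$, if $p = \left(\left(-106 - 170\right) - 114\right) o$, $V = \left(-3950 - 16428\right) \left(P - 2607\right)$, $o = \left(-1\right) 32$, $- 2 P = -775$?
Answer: $45256613$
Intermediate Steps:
$P = \frac{775}{2}$ ($P = \left(- \frac{1}{2}\right) \left(-775\right) = \frac{775}{2} \approx 387.5$)
$o = -32$
$V = 45228971$ ($V = \left(-3950 - 16428\right) \left(\frac{775}{2} - 2607\right) = \left(-20378\right) \left(- \frac{4439}{2}\right) = 45228971$)
$p = 12480$ ($p = \left(\left(-106 - 170\right) - 114\right) \left(-32\right) = \left(-276 - 114\right) \left(-32\right) = \left(-390\right) \left(-32\right) = 12480$)
$\left(V + \left(6874 + 8288\right)\right) + p = \left(45228971 + \left(6874 + 8288\right)\right) + 12480 = \left(45228971 + 15162\right) + 12480 = 45244133 + 12480 = 45256613$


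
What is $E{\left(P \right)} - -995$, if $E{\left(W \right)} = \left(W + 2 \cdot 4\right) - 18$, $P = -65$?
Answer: $920$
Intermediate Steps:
$E{\left(W \right)} = -10 + W$ ($E{\left(W \right)} = \left(W + 8\right) - 18 = \left(8 + W\right) - 18 = -10 + W$)
$E{\left(P \right)} - -995 = \left(-10 - 65\right) - -995 = -75 + 995 = 920$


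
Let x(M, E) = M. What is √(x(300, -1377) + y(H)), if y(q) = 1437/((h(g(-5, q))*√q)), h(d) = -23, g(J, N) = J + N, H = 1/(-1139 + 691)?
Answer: 2*√(39675 + 66102*I*√7)/23 ≈ 28.775 + 22.978*I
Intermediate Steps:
H = -1/448 (H = 1/(-448) = -1/448 ≈ -0.0022321)
y(q) = -1437/(23*√q) (y(q) = 1437/((-23*√q)) = 1437*(-1/(23*√q)) = -1437/(23*√q))
√(x(300, -1377) + y(H)) = √(300 - (-11496)*I*√7/23) = √(300 + 11496*I*√7/23)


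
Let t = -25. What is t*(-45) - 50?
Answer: 1075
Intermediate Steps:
t*(-45) - 50 = -25*(-45) - 50 = 1125 - 50 = 1075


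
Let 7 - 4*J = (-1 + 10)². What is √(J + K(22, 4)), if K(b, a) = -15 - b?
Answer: I*√222/2 ≈ 7.4498*I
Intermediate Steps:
J = -37/2 (J = 7/4 - (-1 + 10)²/4 = 7/4 - ¼*9² = 7/4 - ¼*81 = 7/4 - 81/4 = -37/2 ≈ -18.500)
√(J + K(22, 4)) = √(-37/2 + (-15 - 1*22)) = √(-37/2 + (-15 - 22)) = √(-37/2 - 37) = √(-111/2) = I*√222/2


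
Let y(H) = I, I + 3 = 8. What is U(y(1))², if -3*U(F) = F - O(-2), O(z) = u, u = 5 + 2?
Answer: 4/9 ≈ 0.44444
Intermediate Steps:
I = 5 (I = -3 + 8 = 5)
y(H) = 5
u = 7
O(z) = 7
U(F) = 7/3 - F/3 (U(F) = -(F - 1*7)/3 = -(F - 7)/3 = -(-7 + F)/3 = 7/3 - F/3)
U(y(1))² = (7/3 - ⅓*5)² = (7/3 - 5/3)² = (⅔)² = 4/9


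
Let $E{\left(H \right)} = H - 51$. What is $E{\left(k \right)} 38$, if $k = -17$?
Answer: $-2584$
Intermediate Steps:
$E{\left(H \right)} = -51 + H$
$E{\left(k \right)} 38 = \left(-51 - 17\right) 38 = \left(-68\right) 38 = -2584$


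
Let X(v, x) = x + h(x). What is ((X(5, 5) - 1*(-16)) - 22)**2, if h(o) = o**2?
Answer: 576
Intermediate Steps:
X(v, x) = x + x**2
((X(5, 5) - 1*(-16)) - 22)**2 = ((5*(1 + 5) - 1*(-16)) - 22)**2 = ((5*6 + 16) - 22)**2 = ((30 + 16) - 22)**2 = (46 - 22)**2 = 24**2 = 576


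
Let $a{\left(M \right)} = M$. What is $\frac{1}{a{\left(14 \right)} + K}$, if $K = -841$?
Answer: $- \frac{1}{827} \approx -0.0012092$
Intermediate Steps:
$\frac{1}{a{\left(14 \right)} + K} = \frac{1}{14 - 841} = \frac{1}{-827} = - \frac{1}{827}$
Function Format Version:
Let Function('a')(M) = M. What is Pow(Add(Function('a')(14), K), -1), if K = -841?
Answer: Rational(-1, 827) ≈ -0.0012092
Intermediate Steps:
Pow(Add(Function('a')(14), K), -1) = Pow(Add(14, -841), -1) = Pow(-827, -1) = Rational(-1, 827)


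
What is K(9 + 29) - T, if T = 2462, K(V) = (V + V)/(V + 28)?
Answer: -81208/33 ≈ -2460.8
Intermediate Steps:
K(V) = 2*V/(28 + V) (K(V) = (2*V)/(28 + V) = 2*V/(28 + V))
K(9 + 29) - T = 2*(9 + 29)/(28 + (9 + 29)) - 1*2462 = 2*38/(28 + 38) - 2462 = 2*38/66 - 2462 = 2*38*(1/66) - 2462 = 38/33 - 2462 = -81208/33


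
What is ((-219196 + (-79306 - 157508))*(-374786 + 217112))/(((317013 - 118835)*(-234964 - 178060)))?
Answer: -17975230185/20463067568 ≈ -0.87842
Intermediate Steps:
((-219196 + (-79306 - 157508))*(-374786 + 217112))/(((317013 - 118835)*(-234964 - 178060))) = ((-219196 - 236814)*(-157674))/((198178*(-413024))) = -456010*(-157674)/(-81852270272) = 71900920740*(-1/81852270272) = -17975230185/20463067568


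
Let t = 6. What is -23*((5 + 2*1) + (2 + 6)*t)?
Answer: -1265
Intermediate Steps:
-23*((5 + 2*1) + (2 + 6)*t) = -23*((5 + 2*1) + (2 + 6)*6) = -23*((5 + 2) + 8*6) = -23*(7 + 48) = -23*55 = -1265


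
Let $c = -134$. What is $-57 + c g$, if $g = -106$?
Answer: $14147$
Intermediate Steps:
$-57 + c g = -57 - -14204 = -57 + 14204 = 14147$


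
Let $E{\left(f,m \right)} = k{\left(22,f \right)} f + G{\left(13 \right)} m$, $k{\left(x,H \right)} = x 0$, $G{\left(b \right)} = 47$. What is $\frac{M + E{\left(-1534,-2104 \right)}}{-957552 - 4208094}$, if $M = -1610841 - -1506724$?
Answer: $\frac{203005}{5165646} \approx 0.039299$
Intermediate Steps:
$k{\left(x,H \right)} = 0$
$M = -104117$ ($M = -1610841 + 1506724 = -104117$)
$E{\left(f,m \right)} = 47 m$ ($E{\left(f,m \right)} = 0 f + 47 m = 0 + 47 m = 47 m$)
$\frac{M + E{\left(-1534,-2104 \right)}}{-957552 - 4208094} = \frac{-104117 + 47 \left(-2104\right)}{-957552 - 4208094} = \frac{-104117 - 98888}{-5165646} = \left(-203005\right) \left(- \frac{1}{5165646}\right) = \frac{203005}{5165646}$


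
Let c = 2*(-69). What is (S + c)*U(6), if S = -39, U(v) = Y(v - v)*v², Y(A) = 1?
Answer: -6372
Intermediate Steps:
U(v) = v² (U(v) = 1*v² = v²)
c = -138
(S + c)*U(6) = (-39 - 138)*6² = -177*36 = -6372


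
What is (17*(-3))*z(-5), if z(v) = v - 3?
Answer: 408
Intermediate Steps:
z(v) = -3 + v
(17*(-3))*z(-5) = (17*(-3))*(-3 - 5) = -51*(-8) = 408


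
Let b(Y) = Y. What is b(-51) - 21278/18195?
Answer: -949223/18195 ≈ -52.169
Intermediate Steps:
b(-51) - 21278/18195 = -51 - 21278/18195 = -949223/18195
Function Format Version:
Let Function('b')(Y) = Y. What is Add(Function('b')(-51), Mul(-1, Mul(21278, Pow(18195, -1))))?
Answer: Rational(-949223, 18195) ≈ -52.169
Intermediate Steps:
Add(Function('b')(-51), Mul(-1, Mul(21278, Pow(18195, -1)))) = Add(-51, Mul(-1, Mul(21278, Pow(18195, -1)))) = Add(-51, Mul(-1, Mul(21278, Rational(1, 18195)))) = Add(-51, Mul(-1, Rational(21278, 18195))) = Add(-51, Rational(-21278, 18195)) = Rational(-949223, 18195)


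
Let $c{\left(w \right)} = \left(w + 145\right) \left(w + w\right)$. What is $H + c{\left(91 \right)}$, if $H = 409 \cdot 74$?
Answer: $73218$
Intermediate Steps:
$c{\left(w \right)} = 2 w \left(145 + w\right)$ ($c{\left(w \right)} = \left(145 + w\right) 2 w = 2 w \left(145 + w\right)$)
$H = 30266$
$H + c{\left(91 \right)} = 30266 + 2 \cdot 91 \left(145 + 91\right) = 30266 + 2 \cdot 91 \cdot 236 = 30266 + 42952 = 73218$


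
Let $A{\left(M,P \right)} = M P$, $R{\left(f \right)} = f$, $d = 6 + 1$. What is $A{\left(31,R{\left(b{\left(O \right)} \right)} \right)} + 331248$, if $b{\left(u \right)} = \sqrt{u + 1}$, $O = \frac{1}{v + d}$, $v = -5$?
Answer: $331248 + \frac{31 \sqrt{6}}{2} \approx 3.3129 \cdot 10^{5}$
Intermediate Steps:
$d = 7$
$O = \frac{1}{2}$ ($O = \frac{1}{-5 + 7} = \frac{1}{2} \approx 0.5$)
$b{\left(u \right)} = \sqrt{1 + u}$
$A{\left(31,R{\left(b{\left(O \right)} \right)} \right)} + 331248 = 31 \sqrt{1 + \frac{1}{2}} + 331248 = 31 \sqrt{\frac{3}{2}} + 331248 = 31 \frac{\sqrt{6}}{2} + 331248 = \frac{31 \sqrt{6}}{2} + 331248 = 331248 + \frac{31 \sqrt{6}}{2}$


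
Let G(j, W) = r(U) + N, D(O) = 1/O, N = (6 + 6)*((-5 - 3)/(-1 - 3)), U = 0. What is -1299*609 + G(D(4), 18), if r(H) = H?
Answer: -791067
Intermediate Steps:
N = 24 (N = 12*(-8/(-4)) = 12*(-8*(-1/4)) = 12*2 = 24)
G(j, W) = 24 (G(j, W) = 0 + 24 = 24)
-1299*609 + G(D(4), 18) = -1299*609 + 24 = -791091 + 24 = -791067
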